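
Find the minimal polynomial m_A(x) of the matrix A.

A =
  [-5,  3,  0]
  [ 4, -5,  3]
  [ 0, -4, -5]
x^3 + 15*x^2 + 75*x + 125

The characteristic polynomial is χ_A(x) = (x + 5)^3, so the eigenvalues are known. The minimal polynomial is
  m_A(x) = Π_λ (x − λ)^{k_λ}
where k_λ is the size of the *largest* Jordan block for λ (equivalently, the smallest k with (A − λI)^k v = 0 for every generalised eigenvector v of λ).

  λ = -5: largest Jordan block has size 3, contributing (x + 5)^3

So m_A(x) = (x + 5)^3 = x^3 + 15*x^2 + 75*x + 125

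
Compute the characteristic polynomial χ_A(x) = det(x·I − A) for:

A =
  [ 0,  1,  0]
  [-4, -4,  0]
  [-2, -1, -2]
x^3 + 6*x^2 + 12*x + 8

Expanding det(x·I − A) (e.g. by cofactor expansion or by noting that A is similar to its Jordan form J, which has the same characteristic polynomial as A) gives
  χ_A(x) = x^3 + 6*x^2 + 12*x + 8
which factors as (x + 2)^3. The eigenvalues (with algebraic multiplicities) are λ = -2 with multiplicity 3.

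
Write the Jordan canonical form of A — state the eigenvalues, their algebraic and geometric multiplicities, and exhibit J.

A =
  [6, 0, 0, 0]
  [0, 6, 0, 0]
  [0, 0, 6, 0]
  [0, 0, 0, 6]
J_1(6) ⊕ J_1(6) ⊕ J_1(6) ⊕ J_1(6)

The characteristic polynomial is
  det(x·I − A) = x^4 - 24*x^3 + 216*x^2 - 864*x + 1296 = (x - 6)^4

Eigenvalues and multiplicities (the geometric multiplicity of λ is n − rank(A − λI), which equals the number of Jordan blocks for λ):
  λ = 6: algebraic multiplicity = 4, geometric multiplicity = 4

Determining the block sizes for each eigenvalue:
  λ = 6: gm = am = 4, so every block has size 1 → block sizes [1, 1, 1, 1]

Assembling the blocks gives a Jordan form
J =
  [6, 0, 0, 0]
  [0, 6, 0, 0]
  [0, 0, 6, 0]
  [0, 0, 0, 6]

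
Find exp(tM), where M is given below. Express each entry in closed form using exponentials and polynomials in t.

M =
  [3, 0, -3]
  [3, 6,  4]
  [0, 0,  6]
e^{tM} =
  [exp(3*t), 0, -exp(6*t) + exp(3*t)]
  [exp(6*t) - exp(3*t), exp(6*t), t*exp(6*t) + exp(6*t) - exp(3*t)]
  [0, 0, exp(6*t)]

Strategy: write M = P · J · P⁻¹ where J is a Jordan canonical form, so e^{tM} = P · e^{tJ} · P⁻¹, and e^{tJ} can be computed block-by-block.

M has Jordan form
J =
  [3, 0, 0]
  [0, 6, 1]
  [0, 0, 6]
(up to reordering of blocks).

Per-block formulas:
  For a 2×2 Jordan block J_2(6): exp(t · J_2(6)) = e^(6t)·(I + t·N), where N is the 2×2 nilpotent shift.
  For a 1×1 block at λ = 3: exp(t · [3]) = [e^(3t)].

After assembling e^{tJ} and conjugating by P, we get:

e^{tM} =
  [exp(3*t), 0, -exp(6*t) + exp(3*t)]
  [exp(6*t) - exp(3*t), exp(6*t), t*exp(6*t) + exp(6*t) - exp(3*t)]
  [0, 0, exp(6*t)]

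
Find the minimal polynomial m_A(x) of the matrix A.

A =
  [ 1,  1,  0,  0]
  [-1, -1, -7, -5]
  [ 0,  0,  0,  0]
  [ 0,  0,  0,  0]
x^3

The characteristic polynomial is χ_A(x) = x^4, so the eigenvalues are known. The minimal polynomial is
  m_A(x) = Π_λ (x − λ)^{k_λ}
where k_λ is the size of the *largest* Jordan block for λ (equivalently, the smallest k with (A − λI)^k v = 0 for every generalised eigenvector v of λ).

  λ = 0: largest Jordan block has size 3, contributing (x − 0)^3

So m_A(x) = x^3 = x^3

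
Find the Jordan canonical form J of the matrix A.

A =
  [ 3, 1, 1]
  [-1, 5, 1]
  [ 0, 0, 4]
J_2(4) ⊕ J_1(4)

The characteristic polynomial is
  det(x·I − A) = x^3 - 12*x^2 + 48*x - 64 = (x - 4)^3

Eigenvalues and multiplicities (the geometric multiplicity of λ is n − rank(A − λI), which equals the number of Jordan blocks for λ):
  λ = 4: algebraic multiplicity = 3, geometric multiplicity = 2

Determining the block sizes for each eigenvalue:
  λ = 4: 2 blocks summing to 3 forces exactly one block of size 2 and the rest size 1 → block sizes [2, 1]

Assembling the blocks gives a Jordan form
J =
  [4, 1, 0]
  [0, 4, 0]
  [0, 0, 4]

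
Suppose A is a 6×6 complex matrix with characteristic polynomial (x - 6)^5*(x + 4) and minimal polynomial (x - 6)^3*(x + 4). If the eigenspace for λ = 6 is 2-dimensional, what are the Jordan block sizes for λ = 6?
Block sizes for λ = 6: [3, 2]

Step 1 — from the characteristic polynomial, algebraic multiplicity of λ = 6 is 5. From dim ker(A − (6)·I) = 2, there are exactly 2 Jordan blocks for λ = 6.
Step 2 — from the minimal polynomial, the factor (x − 6)^3 tells us the largest block for λ = 6 has size 3.
Step 3 — with total size 5, 2 blocks, and largest block 3, the block sizes (in nonincreasing order) are [3, 2].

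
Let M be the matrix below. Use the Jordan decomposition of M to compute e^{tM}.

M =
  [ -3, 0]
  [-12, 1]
e^{tM} =
  [exp(-3*t), 0]
  [-3*exp(t) + 3*exp(-3*t), exp(t)]

Strategy: write M = P · J · P⁻¹ where J is a Jordan canonical form, so e^{tM} = P · e^{tJ} · P⁻¹, and e^{tJ} can be computed block-by-block.

M has Jordan form
J =
  [-3, 0]
  [ 0, 1]
(up to reordering of blocks).

Per-block formulas:
  For a 1×1 block at λ = 1: exp(t · [1]) = [e^(1t)].
  For a 1×1 block at λ = -3: exp(t · [-3]) = [e^(-3t)].

After assembling e^{tJ} and conjugating by P, we get:

e^{tM} =
  [exp(-3*t), 0]
  [-3*exp(t) + 3*exp(-3*t), exp(t)]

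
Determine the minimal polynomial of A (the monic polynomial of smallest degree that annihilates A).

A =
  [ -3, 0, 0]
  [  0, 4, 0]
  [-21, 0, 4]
x^2 - x - 12

The characteristic polynomial is χ_A(x) = (x - 4)^2*(x + 3), so the eigenvalues are known. The minimal polynomial is
  m_A(x) = Π_λ (x − λ)^{k_λ}
where k_λ is the size of the *largest* Jordan block for λ (equivalently, the smallest k with (A − λI)^k v = 0 for every generalised eigenvector v of λ).

  λ = -3: largest Jordan block has size 1, contributing (x + 3)
  λ = 4: largest Jordan block has size 1, contributing (x − 4)

So m_A(x) = (x - 4)*(x + 3) = x^2 - x - 12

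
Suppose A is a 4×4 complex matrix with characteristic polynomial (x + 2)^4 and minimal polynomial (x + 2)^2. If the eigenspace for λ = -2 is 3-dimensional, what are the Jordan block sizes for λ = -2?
Block sizes for λ = -2: [2, 1, 1]

Step 1 — from the characteristic polynomial, algebraic multiplicity of λ = -2 is 4. From dim ker(A − (-2)·I) = 3, there are exactly 3 Jordan blocks for λ = -2.
Step 2 — from the minimal polynomial, the factor (x + 2)^2 tells us the largest block for λ = -2 has size 2.
Step 3 — with total size 4, 3 blocks, and largest block 2, the block sizes (in nonincreasing order) are [2, 1, 1].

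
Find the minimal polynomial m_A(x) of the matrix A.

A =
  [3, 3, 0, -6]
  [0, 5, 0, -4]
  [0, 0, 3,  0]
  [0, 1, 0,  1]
x^2 - 6*x + 9

The characteristic polynomial is χ_A(x) = (x - 3)^4, so the eigenvalues are known. The minimal polynomial is
  m_A(x) = Π_λ (x − λ)^{k_λ}
where k_λ is the size of the *largest* Jordan block for λ (equivalently, the smallest k with (A − λI)^k v = 0 for every generalised eigenvector v of λ).

  λ = 3: largest Jordan block has size 2, contributing (x − 3)^2

So m_A(x) = (x - 3)^2 = x^2 - 6*x + 9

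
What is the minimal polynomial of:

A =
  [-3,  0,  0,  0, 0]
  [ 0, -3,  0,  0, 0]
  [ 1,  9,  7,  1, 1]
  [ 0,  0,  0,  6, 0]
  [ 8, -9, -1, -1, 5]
x^3 - 9*x^2 + 108

The characteristic polynomial is χ_A(x) = (x - 6)^3*(x + 3)^2, so the eigenvalues are known. The minimal polynomial is
  m_A(x) = Π_λ (x − λ)^{k_λ}
where k_λ is the size of the *largest* Jordan block for λ (equivalently, the smallest k with (A − λI)^k v = 0 for every generalised eigenvector v of λ).

  λ = -3: largest Jordan block has size 1, contributing (x + 3)
  λ = 6: largest Jordan block has size 2, contributing (x − 6)^2

So m_A(x) = (x - 6)^2*(x + 3) = x^3 - 9*x^2 + 108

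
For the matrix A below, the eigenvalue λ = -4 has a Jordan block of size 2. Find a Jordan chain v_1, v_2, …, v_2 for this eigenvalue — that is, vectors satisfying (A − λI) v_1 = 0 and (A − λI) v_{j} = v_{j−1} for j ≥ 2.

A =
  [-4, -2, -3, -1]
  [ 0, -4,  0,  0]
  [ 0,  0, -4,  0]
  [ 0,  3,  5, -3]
A Jordan chain for λ = -4 of length 2:
v_1 = (-1, 0, 0, 0)ᵀ
v_2 = (0, 5, -3, 0)ᵀ

Let N = A − (-4)·I. We want v_2 with N^2 v_2 = 0 but N^1 v_2 ≠ 0; then v_{j-1} := N · v_j for j = 2, …, 2.

Pick v_2 = (0, 5, -3, 0)ᵀ.
Then v_1 = N · v_2 = (-1, 0, 0, 0)ᵀ.

Sanity check: (A − (-4)·I) v_1 = (0, 0, 0, 0)ᵀ = 0. ✓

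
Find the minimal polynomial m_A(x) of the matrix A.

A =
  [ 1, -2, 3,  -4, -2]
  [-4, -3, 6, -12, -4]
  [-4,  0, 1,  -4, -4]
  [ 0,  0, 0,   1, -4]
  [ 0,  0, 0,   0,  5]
x^4 - 4*x^3 - 6*x^2 + 4*x + 5

The characteristic polynomial is χ_A(x) = (x - 5)*(x - 1)^2*(x + 1)^2, so the eigenvalues are known. The minimal polynomial is
  m_A(x) = Π_λ (x − λ)^{k_λ}
where k_λ is the size of the *largest* Jordan block for λ (equivalently, the smallest k with (A − λI)^k v = 0 for every generalised eigenvector v of λ).

  λ = -1: largest Jordan block has size 2, contributing (x + 1)^2
  λ = 1: largest Jordan block has size 1, contributing (x − 1)
  λ = 5: largest Jordan block has size 1, contributing (x − 5)

So m_A(x) = (x - 5)*(x - 1)*(x + 1)^2 = x^4 - 4*x^3 - 6*x^2 + 4*x + 5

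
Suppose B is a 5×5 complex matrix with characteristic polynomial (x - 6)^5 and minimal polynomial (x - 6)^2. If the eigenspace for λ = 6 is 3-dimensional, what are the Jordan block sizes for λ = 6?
Block sizes for λ = 6: [2, 2, 1]

Step 1 — from the characteristic polynomial, algebraic multiplicity of λ = 6 is 5. From dim ker(B − (6)·I) = 3, there are exactly 3 Jordan blocks for λ = 6.
Step 2 — from the minimal polynomial, the factor (x − 6)^2 tells us the largest block for λ = 6 has size 2.
Step 3 — with total size 5, 3 blocks, and largest block 2, the block sizes (in nonincreasing order) are [2, 2, 1].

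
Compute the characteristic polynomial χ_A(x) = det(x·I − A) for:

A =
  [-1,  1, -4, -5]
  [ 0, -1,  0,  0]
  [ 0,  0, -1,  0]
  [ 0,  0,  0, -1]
x^4 + 4*x^3 + 6*x^2 + 4*x + 1

Expanding det(x·I − A) (e.g. by cofactor expansion or by noting that A is similar to its Jordan form J, which has the same characteristic polynomial as A) gives
  χ_A(x) = x^4 + 4*x^3 + 6*x^2 + 4*x + 1
which factors as (x + 1)^4. The eigenvalues (with algebraic multiplicities) are λ = -1 with multiplicity 4.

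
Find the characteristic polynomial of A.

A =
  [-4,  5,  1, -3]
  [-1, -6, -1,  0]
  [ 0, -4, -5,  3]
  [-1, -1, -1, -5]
x^4 + 20*x^3 + 150*x^2 + 500*x + 625

Expanding det(x·I − A) (e.g. by cofactor expansion or by noting that A is similar to its Jordan form J, which has the same characteristic polynomial as A) gives
  χ_A(x) = x^4 + 20*x^3 + 150*x^2 + 500*x + 625
which factors as (x + 5)^4. The eigenvalues (with algebraic multiplicities) are λ = -5 with multiplicity 4.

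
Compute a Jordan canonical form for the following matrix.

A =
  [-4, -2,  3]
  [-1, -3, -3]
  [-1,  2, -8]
J_2(-5) ⊕ J_1(-5)

The characteristic polynomial is
  det(x·I − A) = x^3 + 15*x^2 + 75*x + 125 = (x + 5)^3

Eigenvalues and multiplicities (the geometric multiplicity of λ is n − rank(A − λI), which equals the number of Jordan blocks for λ):
  λ = -5: algebraic multiplicity = 3, geometric multiplicity = 2

Determining the block sizes for each eigenvalue:
  λ = -5: 2 blocks summing to 3 forces exactly one block of size 2 and the rest size 1 → block sizes [2, 1]

Assembling the blocks gives a Jordan form
J =
  [-5,  1,  0]
  [ 0, -5,  0]
  [ 0,  0, -5]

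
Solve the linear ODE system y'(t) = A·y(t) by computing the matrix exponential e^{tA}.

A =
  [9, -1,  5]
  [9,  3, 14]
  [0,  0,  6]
e^{tA} =
  [3*t*exp(6*t) + exp(6*t), -t*exp(6*t), t^2*exp(6*t)/2 + 5*t*exp(6*t)]
  [9*t*exp(6*t), -3*t*exp(6*t) + exp(6*t), 3*t^2*exp(6*t)/2 + 14*t*exp(6*t)]
  [0, 0, exp(6*t)]

Strategy: write A = P · J · P⁻¹ where J is a Jordan canonical form, so e^{tA} = P · e^{tJ} · P⁻¹, and e^{tJ} can be computed block-by-block.

A has Jordan form
J =
  [6, 1, 0]
  [0, 6, 1]
  [0, 0, 6]
(up to reordering of blocks).

Per-block formulas:
  For a 3×3 Jordan block J_3(6): exp(t · J_3(6)) = e^(6t)·(I + t·N + (t^2/2)·N^2), where N is the 3×3 nilpotent shift.

After assembling e^{tJ} and conjugating by P, we get:

e^{tA} =
  [3*t*exp(6*t) + exp(6*t), -t*exp(6*t), t^2*exp(6*t)/2 + 5*t*exp(6*t)]
  [9*t*exp(6*t), -3*t*exp(6*t) + exp(6*t), 3*t^2*exp(6*t)/2 + 14*t*exp(6*t)]
  [0, 0, exp(6*t)]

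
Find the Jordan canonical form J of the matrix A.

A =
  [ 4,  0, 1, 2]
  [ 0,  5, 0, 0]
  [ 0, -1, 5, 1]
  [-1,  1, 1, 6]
J_3(5) ⊕ J_1(5)

The characteristic polynomial is
  det(x·I − A) = x^4 - 20*x^3 + 150*x^2 - 500*x + 625 = (x - 5)^4

Eigenvalues and multiplicities (the geometric multiplicity of λ is n − rank(A − λI), which equals the number of Jordan blocks for λ):
  λ = 5: algebraic multiplicity = 4, geometric multiplicity = 2

Determining the block sizes for each eigenvalue:
  λ = 5: with am = 4 and gm = 2, the partition is not yet determined (e.g. several partitions of 4 into 2 parts exist). Let N = A − (5)·I. Computing rank(N^1) = 2, rank(N^2) = 1, rank(N^3) = 0; the number of blocks of size ≥ j is rank(N^{j−1}) − rank(N^j), giving [2, 1, 1]. So we have 1 block(s) of size 3, 1 block(s) of size 1 → block sizes [3, 1]

Assembling the blocks gives a Jordan form
J =
  [5, 1, 0, 0]
  [0, 5, 1, 0]
  [0, 0, 5, 0]
  [0, 0, 0, 5]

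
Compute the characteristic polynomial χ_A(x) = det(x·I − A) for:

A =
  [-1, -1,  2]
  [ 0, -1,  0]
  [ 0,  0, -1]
x^3 + 3*x^2 + 3*x + 1

Expanding det(x·I − A) (e.g. by cofactor expansion or by noting that A is similar to its Jordan form J, which has the same characteristic polynomial as A) gives
  χ_A(x) = x^3 + 3*x^2 + 3*x + 1
which factors as (x + 1)^3. The eigenvalues (with algebraic multiplicities) are λ = -1 with multiplicity 3.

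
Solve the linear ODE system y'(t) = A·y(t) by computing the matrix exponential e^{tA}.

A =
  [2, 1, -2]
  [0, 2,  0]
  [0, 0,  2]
e^{tA} =
  [exp(2*t), t*exp(2*t), -2*t*exp(2*t)]
  [0, exp(2*t), 0]
  [0, 0, exp(2*t)]

Strategy: write A = P · J · P⁻¹ where J is a Jordan canonical form, so e^{tA} = P · e^{tJ} · P⁻¹, and e^{tJ} can be computed block-by-block.

A has Jordan form
J =
  [2, 1, 0]
  [0, 2, 0]
  [0, 0, 2]
(up to reordering of blocks).

Per-block formulas:
  For a 1×1 block at λ = 2: exp(t · [2]) = [e^(2t)].
  For a 2×2 Jordan block J_2(2): exp(t · J_2(2)) = e^(2t)·(I + t·N), where N is the 2×2 nilpotent shift.

After assembling e^{tJ} and conjugating by P, we get:

e^{tA} =
  [exp(2*t), t*exp(2*t), -2*t*exp(2*t)]
  [0, exp(2*t), 0]
  [0, 0, exp(2*t)]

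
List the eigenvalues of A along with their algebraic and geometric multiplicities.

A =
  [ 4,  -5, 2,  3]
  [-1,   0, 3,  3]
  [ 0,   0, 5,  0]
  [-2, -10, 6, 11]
λ = 5: alg = 4, geom = 2

Step 1 — factor the characteristic polynomial to read off the algebraic multiplicities:
  χ_A(x) = (x - 5)^4

Step 2 — compute geometric multiplicities via the rank-nullity identity g(λ) = n − rank(A − λI):
  rank(A − (5)·I) = 2, so dim ker(A − (5)·I) = n − 2 = 2

Summary:
  λ = 5: algebraic multiplicity = 4, geometric multiplicity = 2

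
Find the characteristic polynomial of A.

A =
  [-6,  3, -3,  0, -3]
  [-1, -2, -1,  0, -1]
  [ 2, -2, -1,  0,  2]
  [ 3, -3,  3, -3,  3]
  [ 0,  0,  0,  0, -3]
x^5 + 15*x^4 + 90*x^3 + 270*x^2 + 405*x + 243

Expanding det(x·I − A) (e.g. by cofactor expansion or by noting that A is similar to its Jordan form J, which has the same characteristic polynomial as A) gives
  χ_A(x) = x^5 + 15*x^4 + 90*x^3 + 270*x^2 + 405*x + 243
which factors as (x + 3)^5. The eigenvalues (with algebraic multiplicities) are λ = -3 with multiplicity 5.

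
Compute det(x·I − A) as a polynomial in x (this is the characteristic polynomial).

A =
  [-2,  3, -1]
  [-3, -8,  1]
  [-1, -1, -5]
x^3 + 15*x^2 + 75*x + 125

Expanding det(x·I − A) (e.g. by cofactor expansion or by noting that A is similar to its Jordan form J, which has the same characteristic polynomial as A) gives
  χ_A(x) = x^3 + 15*x^2 + 75*x + 125
which factors as (x + 5)^3. The eigenvalues (with algebraic multiplicities) are λ = -5 with multiplicity 3.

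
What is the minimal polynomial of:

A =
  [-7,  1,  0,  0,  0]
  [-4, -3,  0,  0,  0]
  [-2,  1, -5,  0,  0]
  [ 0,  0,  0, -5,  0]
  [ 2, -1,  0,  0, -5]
x^2 + 10*x + 25

The characteristic polynomial is χ_A(x) = (x + 5)^5, so the eigenvalues are known. The minimal polynomial is
  m_A(x) = Π_λ (x − λ)^{k_λ}
where k_λ is the size of the *largest* Jordan block for λ (equivalently, the smallest k with (A − λI)^k v = 0 for every generalised eigenvector v of λ).

  λ = -5: largest Jordan block has size 2, contributing (x + 5)^2

So m_A(x) = (x + 5)^2 = x^2 + 10*x + 25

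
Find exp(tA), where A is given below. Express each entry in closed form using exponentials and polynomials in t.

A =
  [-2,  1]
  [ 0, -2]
e^{tA} =
  [exp(-2*t), t*exp(-2*t)]
  [0, exp(-2*t)]

Strategy: write A = P · J · P⁻¹ where J is a Jordan canonical form, so e^{tA} = P · e^{tJ} · P⁻¹, and e^{tJ} can be computed block-by-block.

A has Jordan form
J =
  [-2,  1]
  [ 0, -2]
(up to reordering of blocks).

Per-block formulas:
  For a 2×2 Jordan block J_2(-2): exp(t · J_2(-2)) = e^(-2t)·(I + t·N), where N is the 2×2 nilpotent shift.

After assembling e^{tJ} and conjugating by P, we get:

e^{tA} =
  [exp(-2*t), t*exp(-2*t)]
  [0, exp(-2*t)]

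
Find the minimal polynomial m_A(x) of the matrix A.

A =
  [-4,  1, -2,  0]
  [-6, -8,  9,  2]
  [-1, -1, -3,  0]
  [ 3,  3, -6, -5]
x^3 + 15*x^2 + 75*x + 125

The characteristic polynomial is χ_A(x) = (x + 5)^4, so the eigenvalues are known. The minimal polynomial is
  m_A(x) = Π_λ (x − λ)^{k_λ}
where k_λ is the size of the *largest* Jordan block for λ (equivalently, the smallest k with (A − λI)^k v = 0 for every generalised eigenvector v of λ).

  λ = -5: largest Jordan block has size 3, contributing (x + 5)^3

So m_A(x) = (x + 5)^3 = x^3 + 15*x^2 + 75*x + 125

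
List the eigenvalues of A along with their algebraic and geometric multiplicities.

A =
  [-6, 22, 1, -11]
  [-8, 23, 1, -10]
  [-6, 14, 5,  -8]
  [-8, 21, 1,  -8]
λ = 2: alg = 2, geom = 1; λ = 5: alg = 2, geom = 1

Step 1 — factor the characteristic polynomial to read off the algebraic multiplicities:
  χ_A(x) = (x - 5)^2*(x - 2)^2

Step 2 — compute geometric multiplicities via the rank-nullity identity g(λ) = n − rank(A − λI):
  rank(A − (2)·I) = 3, so dim ker(A − (2)·I) = n − 3 = 1
  rank(A − (5)·I) = 3, so dim ker(A − (5)·I) = n − 3 = 1

Summary:
  λ = 2: algebraic multiplicity = 2, geometric multiplicity = 1
  λ = 5: algebraic multiplicity = 2, geometric multiplicity = 1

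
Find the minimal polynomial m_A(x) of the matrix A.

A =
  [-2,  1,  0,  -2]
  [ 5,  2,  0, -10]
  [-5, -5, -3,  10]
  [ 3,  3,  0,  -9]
x^2 + 6*x + 9

The characteristic polynomial is χ_A(x) = (x + 3)^4, so the eigenvalues are known. The minimal polynomial is
  m_A(x) = Π_λ (x − λ)^{k_λ}
where k_λ is the size of the *largest* Jordan block for λ (equivalently, the smallest k with (A − λI)^k v = 0 for every generalised eigenvector v of λ).

  λ = -3: largest Jordan block has size 2, contributing (x + 3)^2

So m_A(x) = (x + 3)^2 = x^2 + 6*x + 9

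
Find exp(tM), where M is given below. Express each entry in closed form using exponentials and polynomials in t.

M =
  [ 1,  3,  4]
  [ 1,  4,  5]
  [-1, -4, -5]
e^{tM} =
  [t + 1, -t^2/2 + 3*t, -t^2/2 + 4*t]
  [t, -t^2/2 + 4*t + 1, -t^2/2 + 5*t]
  [-t, t^2/2 - 4*t, t^2/2 - 5*t + 1]

Strategy: write M = P · J · P⁻¹ where J is a Jordan canonical form, so e^{tM} = P · e^{tJ} · P⁻¹, and e^{tJ} can be computed block-by-block.

M has Jordan form
J =
  [0, 1, 0]
  [0, 0, 1]
  [0, 0, 0]
(up to reordering of blocks).

Per-block formulas:
  For a 3×3 Jordan block J_3(0): exp(t · J_3(0)) = e^(0t)·(I + t·N + (t^2/2)·N^2), where N is the 3×3 nilpotent shift.

After assembling e^{tJ} and conjugating by P, we get:

e^{tM} =
  [t + 1, -t^2/2 + 3*t, -t^2/2 + 4*t]
  [t, -t^2/2 + 4*t + 1, -t^2/2 + 5*t]
  [-t, t^2/2 - 4*t, t^2/2 - 5*t + 1]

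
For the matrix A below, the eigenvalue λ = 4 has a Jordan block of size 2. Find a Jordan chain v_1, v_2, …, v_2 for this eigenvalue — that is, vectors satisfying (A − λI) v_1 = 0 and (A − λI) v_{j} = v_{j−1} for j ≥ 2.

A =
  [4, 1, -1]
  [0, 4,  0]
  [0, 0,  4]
A Jordan chain for λ = 4 of length 2:
v_1 = (1, 0, 0)ᵀ
v_2 = (0, 1, 0)ᵀ

Let N = A − (4)·I. We want v_2 with N^2 v_2 = 0 but N^1 v_2 ≠ 0; then v_{j-1} := N · v_j for j = 2, …, 2.

Pick v_2 = (0, 1, 0)ᵀ.
Then v_1 = N · v_2 = (1, 0, 0)ᵀ.

Sanity check: (A − (4)·I) v_1 = (0, 0, 0)ᵀ = 0. ✓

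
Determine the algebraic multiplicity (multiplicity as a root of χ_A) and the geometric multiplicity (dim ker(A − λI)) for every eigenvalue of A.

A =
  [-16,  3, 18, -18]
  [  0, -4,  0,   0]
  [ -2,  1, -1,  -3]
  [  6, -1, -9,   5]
λ = -4: alg = 4, geom = 2

Step 1 — factor the characteristic polynomial to read off the algebraic multiplicities:
  χ_A(x) = (x + 4)^4

Step 2 — compute geometric multiplicities via the rank-nullity identity g(λ) = n − rank(A − λI):
  rank(A − (-4)·I) = 2, so dim ker(A − (-4)·I) = n − 2 = 2

Summary:
  λ = -4: algebraic multiplicity = 4, geometric multiplicity = 2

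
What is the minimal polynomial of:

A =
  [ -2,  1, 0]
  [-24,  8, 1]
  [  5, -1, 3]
x^3 - 9*x^2 + 27*x - 27

The characteristic polynomial is χ_A(x) = (x - 3)^3, so the eigenvalues are known. The minimal polynomial is
  m_A(x) = Π_λ (x − λ)^{k_λ}
where k_λ is the size of the *largest* Jordan block for λ (equivalently, the smallest k with (A − λI)^k v = 0 for every generalised eigenvector v of λ).

  λ = 3: largest Jordan block has size 3, contributing (x − 3)^3

So m_A(x) = (x - 3)^3 = x^3 - 9*x^2 + 27*x - 27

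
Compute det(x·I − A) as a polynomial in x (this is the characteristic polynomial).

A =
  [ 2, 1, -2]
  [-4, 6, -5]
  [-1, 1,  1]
x^3 - 9*x^2 + 27*x - 27

Expanding det(x·I − A) (e.g. by cofactor expansion or by noting that A is similar to its Jordan form J, which has the same characteristic polynomial as A) gives
  χ_A(x) = x^3 - 9*x^2 + 27*x - 27
which factors as (x - 3)^3. The eigenvalues (with algebraic multiplicities) are λ = 3 with multiplicity 3.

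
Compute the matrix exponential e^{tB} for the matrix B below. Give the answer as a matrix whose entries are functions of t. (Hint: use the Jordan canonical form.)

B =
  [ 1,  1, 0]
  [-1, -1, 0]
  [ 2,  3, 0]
e^{tB} =
  [t + 1, t, 0]
  [-t, 1 - t, 0]
  [-t^2/2 + 2*t, -t^2/2 + 3*t, 1]

Strategy: write B = P · J · P⁻¹ where J is a Jordan canonical form, so e^{tB} = P · e^{tJ} · P⁻¹, and e^{tJ} can be computed block-by-block.

B has Jordan form
J =
  [0, 1, 0]
  [0, 0, 1]
  [0, 0, 0]
(up to reordering of blocks).

Per-block formulas:
  For a 3×3 Jordan block J_3(0): exp(t · J_3(0)) = e^(0t)·(I + t·N + (t^2/2)·N^2), where N is the 3×3 nilpotent shift.

After assembling e^{tJ} and conjugating by P, we get:

e^{tB} =
  [t + 1, t, 0]
  [-t, 1 - t, 0]
  [-t^2/2 + 2*t, -t^2/2 + 3*t, 1]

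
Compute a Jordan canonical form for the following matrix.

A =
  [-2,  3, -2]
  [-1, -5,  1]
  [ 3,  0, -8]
J_3(-5)

The characteristic polynomial is
  det(x·I − A) = x^3 + 15*x^2 + 75*x + 125 = (x + 5)^3

Eigenvalues and multiplicities (the geometric multiplicity of λ is n − rank(A − λI), which equals the number of Jordan blocks for λ):
  λ = -5: algebraic multiplicity = 3, geometric multiplicity = 1

Determining the block sizes for each eigenvalue:
  λ = -5: one block (gm = 1), so the single block has size am = 3 → block sizes [3]

Assembling the blocks gives a Jordan form
J =
  [-5,  1,  0]
  [ 0, -5,  1]
  [ 0,  0, -5]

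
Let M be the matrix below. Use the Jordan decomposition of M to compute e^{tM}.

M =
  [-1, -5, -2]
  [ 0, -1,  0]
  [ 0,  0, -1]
e^{tM} =
  [exp(-t), -5*t*exp(-t), -2*t*exp(-t)]
  [0, exp(-t), 0]
  [0, 0, exp(-t)]

Strategy: write M = P · J · P⁻¹ where J is a Jordan canonical form, so e^{tM} = P · e^{tJ} · P⁻¹, and e^{tJ} can be computed block-by-block.

M has Jordan form
J =
  [-1,  1,  0]
  [ 0, -1,  0]
  [ 0,  0, -1]
(up to reordering of blocks).

Per-block formulas:
  For a 1×1 block at λ = -1: exp(t · [-1]) = [e^(-1t)].
  For a 2×2 Jordan block J_2(-1): exp(t · J_2(-1)) = e^(-1t)·(I + t·N), where N is the 2×2 nilpotent shift.

After assembling e^{tJ} and conjugating by P, we get:

e^{tM} =
  [exp(-t), -5*t*exp(-t), -2*t*exp(-t)]
  [0, exp(-t), 0]
  [0, 0, exp(-t)]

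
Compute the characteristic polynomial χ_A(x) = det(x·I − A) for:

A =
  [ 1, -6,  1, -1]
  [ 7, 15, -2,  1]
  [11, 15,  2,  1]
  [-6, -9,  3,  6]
x^4 - 24*x^3 + 216*x^2 - 864*x + 1296

Expanding det(x·I − A) (e.g. by cofactor expansion or by noting that A is similar to its Jordan form J, which has the same characteristic polynomial as A) gives
  χ_A(x) = x^4 - 24*x^3 + 216*x^2 - 864*x + 1296
which factors as (x - 6)^4. The eigenvalues (with algebraic multiplicities) are λ = 6 with multiplicity 4.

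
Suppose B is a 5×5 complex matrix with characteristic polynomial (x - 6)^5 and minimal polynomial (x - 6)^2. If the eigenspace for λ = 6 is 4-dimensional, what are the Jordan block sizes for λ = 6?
Block sizes for λ = 6: [2, 1, 1, 1]

Step 1 — from the characteristic polynomial, algebraic multiplicity of λ = 6 is 5. From dim ker(B − (6)·I) = 4, there are exactly 4 Jordan blocks for λ = 6.
Step 2 — from the minimal polynomial, the factor (x − 6)^2 tells us the largest block for λ = 6 has size 2.
Step 3 — with total size 5, 4 blocks, and largest block 2, the block sizes (in nonincreasing order) are [2, 1, 1, 1].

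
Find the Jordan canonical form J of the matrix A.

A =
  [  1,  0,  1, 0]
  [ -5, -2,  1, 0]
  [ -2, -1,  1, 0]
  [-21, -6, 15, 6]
J_3(0) ⊕ J_1(6)

The characteristic polynomial is
  det(x·I − A) = x^4 - 6*x^3 = x^3*(x - 6)

Eigenvalues and multiplicities (the geometric multiplicity of λ is n − rank(A − λI), which equals the number of Jordan blocks for λ):
  λ = 0: algebraic multiplicity = 3, geometric multiplicity = 1
  λ = 6: algebraic multiplicity = 1, geometric multiplicity = 1

Determining the block sizes for each eigenvalue:
  λ = 0: one block (gm = 1), so the single block has size am = 3 → block sizes [3]
  λ = 6: one block (gm = 1), so the single block has size am = 1 → block sizes [1]

Assembling the blocks gives a Jordan form
J =
  [0, 1, 0, 0]
  [0, 0, 1, 0]
  [0, 0, 0, 0]
  [0, 0, 0, 6]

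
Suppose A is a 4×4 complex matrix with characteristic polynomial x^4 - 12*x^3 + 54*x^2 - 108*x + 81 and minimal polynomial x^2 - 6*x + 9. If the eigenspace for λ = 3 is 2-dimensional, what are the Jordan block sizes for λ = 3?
Block sizes for λ = 3: [2, 2]

Step 1 — from the characteristic polynomial, algebraic multiplicity of λ = 3 is 4. From dim ker(A − (3)·I) = 2, there are exactly 2 Jordan blocks for λ = 3.
Step 2 — from the minimal polynomial, the factor (x − 3)^2 tells us the largest block for λ = 3 has size 2.
Step 3 — with total size 4, 2 blocks, and largest block 2, the block sizes (in nonincreasing order) are [2, 2].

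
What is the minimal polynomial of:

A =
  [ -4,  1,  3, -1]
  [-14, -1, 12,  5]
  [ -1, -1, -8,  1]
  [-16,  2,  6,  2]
x^3 + 6*x^2 - 15*x - 100

The characteristic polynomial is χ_A(x) = (x - 4)*(x + 5)^3, so the eigenvalues are known. The minimal polynomial is
  m_A(x) = Π_λ (x − λ)^{k_λ}
where k_λ is the size of the *largest* Jordan block for λ (equivalently, the smallest k with (A − λI)^k v = 0 for every generalised eigenvector v of λ).

  λ = -5: largest Jordan block has size 2, contributing (x + 5)^2
  λ = 4: largest Jordan block has size 1, contributing (x − 4)

So m_A(x) = (x - 4)*(x + 5)^2 = x^3 + 6*x^2 - 15*x - 100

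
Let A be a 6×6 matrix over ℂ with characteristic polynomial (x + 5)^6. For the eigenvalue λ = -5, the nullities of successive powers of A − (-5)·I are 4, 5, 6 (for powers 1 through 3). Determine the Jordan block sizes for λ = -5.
Block sizes for λ = -5: [3, 1, 1, 1]

From the dimensions of kernels of powers, the number of Jordan blocks of size at least j is d_j − d_{j−1} where d_j = dim ker(N^j) (with d_0 = 0). Computing the differences gives [4, 1, 1].
The number of blocks of size exactly k is (#blocks of size ≥ k) − (#blocks of size ≥ k + 1), so the partition is: 3 block(s) of size 1, 1 block(s) of size 3.
In nonincreasing order the block sizes are [3, 1, 1, 1].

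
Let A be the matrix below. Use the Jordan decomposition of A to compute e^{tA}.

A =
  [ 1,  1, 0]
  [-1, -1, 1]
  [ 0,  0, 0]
e^{tA} =
  [t + 1, t, t^2/2]
  [-t, 1 - t, -t^2/2 + t]
  [0, 0, 1]

Strategy: write A = P · J · P⁻¹ where J is a Jordan canonical form, so e^{tA} = P · e^{tJ} · P⁻¹, and e^{tJ} can be computed block-by-block.

A has Jordan form
J =
  [0, 1, 0]
  [0, 0, 1]
  [0, 0, 0]
(up to reordering of blocks).

Per-block formulas:
  For a 3×3 Jordan block J_3(0): exp(t · J_3(0)) = e^(0t)·(I + t·N + (t^2/2)·N^2), where N is the 3×3 nilpotent shift.

After assembling e^{tJ} and conjugating by P, we get:

e^{tA} =
  [t + 1, t, t^2/2]
  [-t, 1 - t, -t^2/2 + t]
  [0, 0, 1]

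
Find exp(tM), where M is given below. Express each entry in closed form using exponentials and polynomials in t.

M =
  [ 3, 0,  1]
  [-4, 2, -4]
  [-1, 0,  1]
e^{tM} =
  [t*exp(2*t) + exp(2*t), 0, t*exp(2*t)]
  [-4*t*exp(2*t), exp(2*t), -4*t*exp(2*t)]
  [-t*exp(2*t), 0, -t*exp(2*t) + exp(2*t)]

Strategy: write M = P · J · P⁻¹ where J is a Jordan canonical form, so e^{tM} = P · e^{tJ} · P⁻¹, and e^{tJ} can be computed block-by-block.

M has Jordan form
J =
  [2, 1, 0]
  [0, 2, 0]
  [0, 0, 2]
(up to reordering of blocks).

Per-block formulas:
  For a 2×2 Jordan block J_2(2): exp(t · J_2(2)) = e^(2t)·(I + t·N), where N is the 2×2 nilpotent shift.
  For a 1×1 block at λ = 2: exp(t · [2]) = [e^(2t)].

After assembling e^{tJ} and conjugating by P, we get:

e^{tM} =
  [t*exp(2*t) + exp(2*t), 0, t*exp(2*t)]
  [-4*t*exp(2*t), exp(2*t), -4*t*exp(2*t)]
  [-t*exp(2*t), 0, -t*exp(2*t) + exp(2*t)]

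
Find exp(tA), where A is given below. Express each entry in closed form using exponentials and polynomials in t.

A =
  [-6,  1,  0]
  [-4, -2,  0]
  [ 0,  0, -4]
e^{tA} =
  [-2*t*exp(-4*t) + exp(-4*t), t*exp(-4*t), 0]
  [-4*t*exp(-4*t), 2*t*exp(-4*t) + exp(-4*t), 0]
  [0, 0, exp(-4*t)]

Strategy: write A = P · J · P⁻¹ where J is a Jordan canonical form, so e^{tA} = P · e^{tJ} · P⁻¹, and e^{tJ} can be computed block-by-block.

A has Jordan form
J =
  [-4,  1,  0]
  [ 0, -4,  0]
  [ 0,  0, -4]
(up to reordering of blocks).

Per-block formulas:
  For a 2×2 Jordan block J_2(-4): exp(t · J_2(-4)) = e^(-4t)·(I + t·N), where N is the 2×2 nilpotent shift.
  For a 1×1 block at λ = -4: exp(t · [-4]) = [e^(-4t)].

After assembling e^{tJ} and conjugating by P, we get:

e^{tA} =
  [-2*t*exp(-4*t) + exp(-4*t), t*exp(-4*t), 0]
  [-4*t*exp(-4*t), 2*t*exp(-4*t) + exp(-4*t), 0]
  [0, 0, exp(-4*t)]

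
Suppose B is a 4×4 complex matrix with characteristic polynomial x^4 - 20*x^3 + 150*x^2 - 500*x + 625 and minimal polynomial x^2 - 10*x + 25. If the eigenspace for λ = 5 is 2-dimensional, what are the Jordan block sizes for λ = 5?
Block sizes for λ = 5: [2, 2]

Step 1 — from the characteristic polynomial, algebraic multiplicity of λ = 5 is 4. From dim ker(B − (5)·I) = 2, there are exactly 2 Jordan blocks for λ = 5.
Step 2 — from the minimal polynomial, the factor (x − 5)^2 tells us the largest block for λ = 5 has size 2.
Step 3 — with total size 4, 2 blocks, and largest block 2, the block sizes (in nonincreasing order) are [2, 2].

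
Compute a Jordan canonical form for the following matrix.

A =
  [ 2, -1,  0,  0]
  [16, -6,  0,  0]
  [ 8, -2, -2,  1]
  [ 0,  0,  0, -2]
J_2(-2) ⊕ J_2(-2)

The characteristic polynomial is
  det(x·I − A) = x^4 + 8*x^3 + 24*x^2 + 32*x + 16 = (x + 2)^4

Eigenvalues and multiplicities (the geometric multiplicity of λ is n − rank(A − λI), which equals the number of Jordan blocks for λ):
  λ = -2: algebraic multiplicity = 4, geometric multiplicity = 2

Determining the block sizes for each eigenvalue:
  λ = -2: with am = 4 and gm = 2, the partition is not yet determined (e.g. several partitions of 4 into 2 parts exist). Let N = A − (-2)·I. Computing rank(N^1) = 2, rank(N^2) = 0; the number of blocks of size ≥ j is rank(N^{j−1}) − rank(N^j), giving [2, 2]. So we have 2 block(s) of size 2 → block sizes [2, 2]

Assembling the blocks gives a Jordan form
J =
  [-2,  1,  0,  0]
  [ 0, -2,  0,  0]
  [ 0,  0, -2,  1]
  [ 0,  0,  0, -2]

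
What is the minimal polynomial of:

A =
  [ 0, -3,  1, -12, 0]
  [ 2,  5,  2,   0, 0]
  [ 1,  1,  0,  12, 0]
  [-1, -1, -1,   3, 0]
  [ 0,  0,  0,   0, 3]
x^3 - 5*x^2 + 3*x + 9

The characteristic polynomial is χ_A(x) = (x - 3)^4*(x + 1), so the eigenvalues are known. The minimal polynomial is
  m_A(x) = Π_λ (x − λ)^{k_λ}
where k_λ is the size of the *largest* Jordan block for λ (equivalently, the smallest k with (A − λI)^k v = 0 for every generalised eigenvector v of λ).

  λ = -1: largest Jordan block has size 1, contributing (x + 1)
  λ = 3: largest Jordan block has size 2, contributing (x − 3)^2

So m_A(x) = (x - 3)^2*(x + 1) = x^3 - 5*x^2 + 3*x + 9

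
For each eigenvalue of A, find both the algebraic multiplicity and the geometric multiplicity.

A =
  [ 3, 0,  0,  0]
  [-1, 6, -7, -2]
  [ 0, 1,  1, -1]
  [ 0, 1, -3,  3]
λ = 3: alg = 3, geom = 1; λ = 4: alg = 1, geom = 1

Step 1 — factor the characteristic polynomial to read off the algebraic multiplicities:
  χ_A(x) = (x - 4)*(x - 3)^3

Step 2 — compute geometric multiplicities via the rank-nullity identity g(λ) = n − rank(A − λI):
  rank(A − (3)·I) = 3, so dim ker(A − (3)·I) = n − 3 = 1
  rank(A − (4)·I) = 3, so dim ker(A − (4)·I) = n − 3 = 1

Summary:
  λ = 3: algebraic multiplicity = 3, geometric multiplicity = 1
  λ = 4: algebraic multiplicity = 1, geometric multiplicity = 1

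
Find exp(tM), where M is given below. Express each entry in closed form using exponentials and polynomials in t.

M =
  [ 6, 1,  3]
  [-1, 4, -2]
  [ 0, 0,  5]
e^{tM} =
  [t*exp(5*t) + exp(5*t), t*exp(5*t), t^2*exp(5*t)/2 + 3*t*exp(5*t)]
  [-t*exp(5*t), -t*exp(5*t) + exp(5*t), -t^2*exp(5*t)/2 - 2*t*exp(5*t)]
  [0, 0, exp(5*t)]

Strategy: write M = P · J · P⁻¹ where J is a Jordan canonical form, so e^{tM} = P · e^{tJ} · P⁻¹, and e^{tJ} can be computed block-by-block.

M has Jordan form
J =
  [5, 1, 0]
  [0, 5, 1]
  [0, 0, 5]
(up to reordering of blocks).

Per-block formulas:
  For a 3×3 Jordan block J_3(5): exp(t · J_3(5)) = e^(5t)·(I + t·N + (t^2/2)·N^2), where N is the 3×3 nilpotent shift.

After assembling e^{tJ} and conjugating by P, we get:

e^{tM} =
  [t*exp(5*t) + exp(5*t), t*exp(5*t), t^2*exp(5*t)/2 + 3*t*exp(5*t)]
  [-t*exp(5*t), -t*exp(5*t) + exp(5*t), -t^2*exp(5*t)/2 - 2*t*exp(5*t)]
  [0, 0, exp(5*t)]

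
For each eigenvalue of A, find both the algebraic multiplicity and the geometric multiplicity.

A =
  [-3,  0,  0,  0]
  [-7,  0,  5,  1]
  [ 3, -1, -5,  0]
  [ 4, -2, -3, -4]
λ = -3: alg = 4, geom = 2

Step 1 — factor the characteristic polynomial to read off the algebraic multiplicities:
  χ_A(x) = (x + 3)^4

Step 2 — compute geometric multiplicities via the rank-nullity identity g(λ) = n − rank(A − λI):
  rank(A − (-3)·I) = 2, so dim ker(A − (-3)·I) = n − 2 = 2

Summary:
  λ = -3: algebraic multiplicity = 4, geometric multiplicity = 2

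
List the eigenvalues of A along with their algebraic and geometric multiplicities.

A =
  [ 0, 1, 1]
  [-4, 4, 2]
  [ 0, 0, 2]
λ = 2: alg = 3, geom = 2

Step 1 — factor the characteristic polynomial to read off the algebraic multiplicities:
  χ_A(x) = (x - 2)^3

Step 2 — compute geometric multiplicities via the rank-nullity identity g(λ) = n − rank(A − λI):
  rank(A − (2)·I) = 1, so dim ker(A − (2)·I) = n − 1 = 2

Summary:
  λ = 2: algebraic multiplicity = 3, geometric multiplicity = 2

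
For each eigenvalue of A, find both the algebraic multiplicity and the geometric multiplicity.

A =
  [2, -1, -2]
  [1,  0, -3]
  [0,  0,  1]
λ = 1: alg = 3, geom = 1

Step 1 — factor the characteristic polynomial to read off the algebraic multiplicities:
  χ_A(x) = (x - 1)^3

Step 2 — compute geometric multiplicities via the rank-nullity identity g(λ) = n − rank(A − λI):
  rank(A − (1)·I) = 2, so dim ker(A − (1)·I) = n − 2 = 1

Summary:
  λ = 1: algebraic multiplicity = 3, geometric multiplicity = 1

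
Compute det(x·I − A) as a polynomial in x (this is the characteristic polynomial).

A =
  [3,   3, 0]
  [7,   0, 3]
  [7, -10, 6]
x^3 - 9*x^2 + 27*x - 27

Expanding det(x·I − A) (e.g. by cofactor expansion or by noting that A is similar to its Jordan form J, which has the same characteristic polynomial as A) gives
  χ_A(x) = x^3 - 9*x^2 + 27*x - 27
which factors as (x - 3)^3. The eigenvalues (with algebraic multiplicities) are λ = 3 with multiplicity 3.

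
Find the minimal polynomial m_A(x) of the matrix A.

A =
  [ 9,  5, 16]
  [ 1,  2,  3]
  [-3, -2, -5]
x^3 - 6*x^2 + 12*x - 8

The characteristic polynomial is χ_A(x) = (x - 2)^3, so the eigenvalues are known. The minimal polynomial is
  m_A(x) = Π_λ (x − λ)^{k_λ}
where k_λ is the size of the *largest* Jordan block for λ (equivalently, the smallest k with (A − λI)^k v = 0 for every generalised eigenvector v of λ).

  λ = 2: largest Jordan block has size 3, contributing (x − 2)^3

So m_A(x) = (x - 2)^3 = x^3 - 6*x^2 + 12*x - 8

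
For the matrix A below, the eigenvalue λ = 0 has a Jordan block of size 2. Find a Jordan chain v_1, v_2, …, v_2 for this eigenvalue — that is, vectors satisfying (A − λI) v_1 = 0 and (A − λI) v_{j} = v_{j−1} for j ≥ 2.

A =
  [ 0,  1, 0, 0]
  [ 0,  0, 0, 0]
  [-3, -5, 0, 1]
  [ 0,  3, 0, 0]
A Jordan chain for λ = 0 of length 2:
v_1 = (0, 0, -3, 0)ᵀ
v_2 = (1, 0, 0, 0)ᵀ

Let N = A − (0)·I. We want v_2 with N^2 v_2 = 0 but N^1 v_2 ≠ 0; then v_{j-1} := N · v_j for j = 2, …, 2.

Pick v_2 = (1, 0, 0, 0)ᵀ.
Then v_1 = N · v_2 = (0, 0, -3, 0)ᵀ.

Sanity check: (A − (0)·I) v_1 = (0, 0, 0, 0)ᵀ = 0. ✓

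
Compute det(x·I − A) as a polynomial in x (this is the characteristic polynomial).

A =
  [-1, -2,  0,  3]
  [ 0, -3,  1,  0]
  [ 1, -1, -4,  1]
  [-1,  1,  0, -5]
x^4 + 13*x^3 + 63*x^2 + 135*x + 108

Expanding det(x·I − A) (e.g. by cofactor expansion or by noting that A is similar to its Jordan form J, which has the same characteristic polynomial as A) gives
  χ_A(x) = x^4 + 13*x^3 + 63*x^2 + 135*x + 108
which factors as (x + 3)^3*(x + 4). The eigenvalues (with algebraic multiplicities) are λ = -4 with multiplicity 1, λ = -3 with multiplicity 3.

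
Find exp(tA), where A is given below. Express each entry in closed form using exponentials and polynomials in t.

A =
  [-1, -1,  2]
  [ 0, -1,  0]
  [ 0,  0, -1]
e^{tA} =
  [exp(-t), -t*exp(-t), 2*t*exp(-t)]
  [0, exp(-t), 0]
  [0, 0, exp(-t)]

Strategy: write A = P · J · P⁻¹ where J is a Jordan canonical form, so e^{tA} = P · e^{tJ} · P⁻¹, and e^{tJ} can be computed block-by-block.

A has Jordan form
J =
  [-1,  1,  0]
  [ 0, -1,  0]
  [ 0,  0, -1]
(up to reordering of blocks).

Per-block formulas:
  For a 2×2 Jordan block J_2(-1): exp(t · J_2(-1)) = e^(-1t)·(I + t·N), where N is the 2×2 nilpotent shift.
  For a 1×1 block at λ = -1: exp(t · [-1]) = [e^(-1t)].

After assembling e^{tJ} and conjugating by P, we get:

e^{tA} =
  [exp(-t), -t*exp(-t), 2*t*exp(-t)]
  [0, exp(-t), 0]
  [0, 0, exp(-t)]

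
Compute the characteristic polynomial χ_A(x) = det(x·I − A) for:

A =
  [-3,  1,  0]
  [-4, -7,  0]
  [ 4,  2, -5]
x^3 + 15*x^2 + 75*x + 125

Expanding det(x·I − A) (e.g. by cofactor expansion or by noting that A is similar to its Jordan form J, which has the same characteristic polynomial as A) gives
  χ_A(x) = x^3 + 15*x^2 + 75*x + 125
which factors as (x + 5)^3. The eigenvalues (with algebraic multiplicities) are λ = -5 with multiplicity 3.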